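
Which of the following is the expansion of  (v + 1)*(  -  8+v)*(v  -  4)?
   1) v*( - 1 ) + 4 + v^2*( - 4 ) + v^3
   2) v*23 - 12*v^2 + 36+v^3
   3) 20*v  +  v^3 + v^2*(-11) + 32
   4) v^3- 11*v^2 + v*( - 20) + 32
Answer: 3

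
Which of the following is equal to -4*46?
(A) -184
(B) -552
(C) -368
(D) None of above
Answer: A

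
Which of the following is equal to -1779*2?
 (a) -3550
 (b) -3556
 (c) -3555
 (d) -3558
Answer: d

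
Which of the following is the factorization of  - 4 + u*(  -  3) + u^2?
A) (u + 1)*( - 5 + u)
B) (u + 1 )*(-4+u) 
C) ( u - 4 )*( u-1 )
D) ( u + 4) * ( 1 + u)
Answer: B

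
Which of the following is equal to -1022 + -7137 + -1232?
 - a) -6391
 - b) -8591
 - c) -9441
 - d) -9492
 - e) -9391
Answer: e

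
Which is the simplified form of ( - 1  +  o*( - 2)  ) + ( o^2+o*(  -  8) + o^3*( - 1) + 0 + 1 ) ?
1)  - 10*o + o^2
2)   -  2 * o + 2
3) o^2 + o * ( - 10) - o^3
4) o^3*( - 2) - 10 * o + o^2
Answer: 3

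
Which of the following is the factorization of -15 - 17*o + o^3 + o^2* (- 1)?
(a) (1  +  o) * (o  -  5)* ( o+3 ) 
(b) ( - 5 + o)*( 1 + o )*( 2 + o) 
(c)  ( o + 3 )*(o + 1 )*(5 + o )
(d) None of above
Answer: a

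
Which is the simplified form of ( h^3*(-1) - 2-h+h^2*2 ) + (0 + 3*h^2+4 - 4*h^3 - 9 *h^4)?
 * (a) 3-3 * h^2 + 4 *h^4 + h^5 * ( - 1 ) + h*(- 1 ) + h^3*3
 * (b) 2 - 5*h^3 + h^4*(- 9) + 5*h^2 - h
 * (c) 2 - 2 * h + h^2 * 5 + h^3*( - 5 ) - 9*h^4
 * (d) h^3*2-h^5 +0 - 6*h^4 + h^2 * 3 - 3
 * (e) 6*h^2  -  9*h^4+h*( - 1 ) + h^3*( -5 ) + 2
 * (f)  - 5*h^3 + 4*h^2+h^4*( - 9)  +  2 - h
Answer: b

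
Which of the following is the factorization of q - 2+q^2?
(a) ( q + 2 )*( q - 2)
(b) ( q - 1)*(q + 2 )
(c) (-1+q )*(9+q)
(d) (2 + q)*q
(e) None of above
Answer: b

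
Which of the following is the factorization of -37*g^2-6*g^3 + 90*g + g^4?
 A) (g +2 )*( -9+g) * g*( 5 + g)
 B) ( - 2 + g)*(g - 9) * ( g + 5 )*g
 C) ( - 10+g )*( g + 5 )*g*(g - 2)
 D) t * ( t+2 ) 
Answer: B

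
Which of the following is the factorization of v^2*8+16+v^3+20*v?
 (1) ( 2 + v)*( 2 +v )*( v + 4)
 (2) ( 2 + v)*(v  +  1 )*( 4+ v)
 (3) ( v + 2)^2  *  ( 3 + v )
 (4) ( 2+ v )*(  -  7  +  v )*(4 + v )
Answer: 1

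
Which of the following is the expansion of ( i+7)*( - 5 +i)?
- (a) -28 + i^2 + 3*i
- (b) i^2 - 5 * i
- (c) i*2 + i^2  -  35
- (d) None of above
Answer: c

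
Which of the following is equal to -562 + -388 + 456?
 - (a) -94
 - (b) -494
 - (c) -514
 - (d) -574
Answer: b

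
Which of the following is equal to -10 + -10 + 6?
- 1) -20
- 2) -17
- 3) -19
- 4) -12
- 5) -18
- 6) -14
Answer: 6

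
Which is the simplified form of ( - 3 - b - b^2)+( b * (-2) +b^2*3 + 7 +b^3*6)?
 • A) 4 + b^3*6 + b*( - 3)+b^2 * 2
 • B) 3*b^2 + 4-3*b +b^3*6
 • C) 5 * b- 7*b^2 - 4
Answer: A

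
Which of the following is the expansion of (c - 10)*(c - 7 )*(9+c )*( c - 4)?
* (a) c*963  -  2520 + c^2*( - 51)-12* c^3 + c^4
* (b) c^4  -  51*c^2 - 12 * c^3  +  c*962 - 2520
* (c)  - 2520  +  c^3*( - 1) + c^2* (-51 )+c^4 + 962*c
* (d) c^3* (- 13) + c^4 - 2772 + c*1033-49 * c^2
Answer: b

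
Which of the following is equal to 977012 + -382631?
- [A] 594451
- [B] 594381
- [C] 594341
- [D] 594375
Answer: B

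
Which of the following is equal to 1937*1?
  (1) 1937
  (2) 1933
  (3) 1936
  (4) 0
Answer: 1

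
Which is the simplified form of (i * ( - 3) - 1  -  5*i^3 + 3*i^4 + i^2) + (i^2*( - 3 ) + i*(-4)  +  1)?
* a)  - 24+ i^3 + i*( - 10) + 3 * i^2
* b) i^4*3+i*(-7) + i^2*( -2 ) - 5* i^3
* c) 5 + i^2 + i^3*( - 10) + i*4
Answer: b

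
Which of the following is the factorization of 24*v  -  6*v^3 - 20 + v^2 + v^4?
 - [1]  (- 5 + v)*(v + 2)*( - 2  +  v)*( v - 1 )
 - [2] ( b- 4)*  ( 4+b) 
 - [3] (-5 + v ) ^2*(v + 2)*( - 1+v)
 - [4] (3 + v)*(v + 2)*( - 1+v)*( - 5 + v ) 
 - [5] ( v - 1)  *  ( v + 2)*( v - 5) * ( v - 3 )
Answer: 1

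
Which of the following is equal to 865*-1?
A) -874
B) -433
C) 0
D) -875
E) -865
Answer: E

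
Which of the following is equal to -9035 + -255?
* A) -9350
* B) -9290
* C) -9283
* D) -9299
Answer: B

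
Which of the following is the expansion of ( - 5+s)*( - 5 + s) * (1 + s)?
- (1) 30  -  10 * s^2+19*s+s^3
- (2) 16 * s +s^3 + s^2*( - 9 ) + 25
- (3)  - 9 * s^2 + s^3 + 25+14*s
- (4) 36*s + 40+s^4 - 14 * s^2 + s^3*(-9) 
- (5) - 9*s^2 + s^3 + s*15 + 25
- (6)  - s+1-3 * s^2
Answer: 5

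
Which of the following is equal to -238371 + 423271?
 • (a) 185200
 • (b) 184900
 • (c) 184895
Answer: b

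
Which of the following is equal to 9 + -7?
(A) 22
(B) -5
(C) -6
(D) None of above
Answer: D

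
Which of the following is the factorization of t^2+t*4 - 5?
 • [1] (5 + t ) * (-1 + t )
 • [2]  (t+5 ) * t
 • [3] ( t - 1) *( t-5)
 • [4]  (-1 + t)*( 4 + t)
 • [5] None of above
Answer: 1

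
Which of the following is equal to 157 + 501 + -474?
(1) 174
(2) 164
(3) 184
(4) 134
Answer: 3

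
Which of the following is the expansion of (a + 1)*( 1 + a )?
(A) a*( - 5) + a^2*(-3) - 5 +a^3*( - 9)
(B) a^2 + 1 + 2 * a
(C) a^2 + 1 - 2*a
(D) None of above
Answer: B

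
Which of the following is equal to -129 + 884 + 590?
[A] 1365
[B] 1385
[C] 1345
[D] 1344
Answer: C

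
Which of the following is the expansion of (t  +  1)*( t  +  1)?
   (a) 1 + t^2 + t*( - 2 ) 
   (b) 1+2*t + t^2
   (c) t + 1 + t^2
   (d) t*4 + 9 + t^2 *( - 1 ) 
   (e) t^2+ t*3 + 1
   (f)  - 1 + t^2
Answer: b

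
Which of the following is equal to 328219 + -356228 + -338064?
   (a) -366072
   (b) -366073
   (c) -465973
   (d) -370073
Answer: b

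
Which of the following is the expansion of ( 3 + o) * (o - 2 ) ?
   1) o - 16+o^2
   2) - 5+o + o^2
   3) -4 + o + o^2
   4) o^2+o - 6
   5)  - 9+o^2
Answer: 4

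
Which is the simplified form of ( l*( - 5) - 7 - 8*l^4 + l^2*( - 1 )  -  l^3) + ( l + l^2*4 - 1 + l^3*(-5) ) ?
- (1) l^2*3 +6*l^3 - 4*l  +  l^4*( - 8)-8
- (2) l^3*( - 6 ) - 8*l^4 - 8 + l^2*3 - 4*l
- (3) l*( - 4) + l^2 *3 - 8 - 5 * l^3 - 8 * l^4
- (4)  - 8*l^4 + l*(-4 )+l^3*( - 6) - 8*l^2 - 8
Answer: 2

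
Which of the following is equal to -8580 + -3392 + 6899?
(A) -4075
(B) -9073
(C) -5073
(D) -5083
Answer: C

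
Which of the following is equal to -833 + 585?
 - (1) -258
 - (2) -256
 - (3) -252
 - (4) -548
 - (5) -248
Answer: 5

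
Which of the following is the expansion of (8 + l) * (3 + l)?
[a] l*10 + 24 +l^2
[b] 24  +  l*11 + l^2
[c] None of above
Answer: b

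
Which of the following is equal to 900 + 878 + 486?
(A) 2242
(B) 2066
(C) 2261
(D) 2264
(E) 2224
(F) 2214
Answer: D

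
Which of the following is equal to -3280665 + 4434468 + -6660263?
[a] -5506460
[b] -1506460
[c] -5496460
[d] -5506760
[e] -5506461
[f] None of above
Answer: a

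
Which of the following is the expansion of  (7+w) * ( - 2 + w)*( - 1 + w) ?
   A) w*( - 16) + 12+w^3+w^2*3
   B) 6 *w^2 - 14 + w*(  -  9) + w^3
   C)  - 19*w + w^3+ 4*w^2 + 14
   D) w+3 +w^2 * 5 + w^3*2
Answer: C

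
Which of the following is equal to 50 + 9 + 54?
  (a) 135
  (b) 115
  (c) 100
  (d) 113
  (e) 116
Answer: d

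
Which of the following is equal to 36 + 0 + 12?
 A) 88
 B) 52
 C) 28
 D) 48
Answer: D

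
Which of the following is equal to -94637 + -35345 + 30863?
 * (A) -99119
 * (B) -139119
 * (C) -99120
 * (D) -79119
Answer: A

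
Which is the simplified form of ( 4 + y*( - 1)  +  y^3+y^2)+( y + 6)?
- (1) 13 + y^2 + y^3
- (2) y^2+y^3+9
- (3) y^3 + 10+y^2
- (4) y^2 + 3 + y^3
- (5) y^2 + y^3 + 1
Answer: 3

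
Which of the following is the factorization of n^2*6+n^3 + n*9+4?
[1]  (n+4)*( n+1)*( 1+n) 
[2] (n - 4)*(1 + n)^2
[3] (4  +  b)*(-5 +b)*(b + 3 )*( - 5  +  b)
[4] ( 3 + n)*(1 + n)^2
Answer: 1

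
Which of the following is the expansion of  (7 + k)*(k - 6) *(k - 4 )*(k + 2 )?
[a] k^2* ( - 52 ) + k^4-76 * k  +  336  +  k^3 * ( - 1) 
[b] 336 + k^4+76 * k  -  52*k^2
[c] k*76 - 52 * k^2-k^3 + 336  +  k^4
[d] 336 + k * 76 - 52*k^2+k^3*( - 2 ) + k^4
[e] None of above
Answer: c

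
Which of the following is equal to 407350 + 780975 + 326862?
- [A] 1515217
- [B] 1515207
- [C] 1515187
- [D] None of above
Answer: C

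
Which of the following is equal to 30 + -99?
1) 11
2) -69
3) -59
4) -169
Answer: 2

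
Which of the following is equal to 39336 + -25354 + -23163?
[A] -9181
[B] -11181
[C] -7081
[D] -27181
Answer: A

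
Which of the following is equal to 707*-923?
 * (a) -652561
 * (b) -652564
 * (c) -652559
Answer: a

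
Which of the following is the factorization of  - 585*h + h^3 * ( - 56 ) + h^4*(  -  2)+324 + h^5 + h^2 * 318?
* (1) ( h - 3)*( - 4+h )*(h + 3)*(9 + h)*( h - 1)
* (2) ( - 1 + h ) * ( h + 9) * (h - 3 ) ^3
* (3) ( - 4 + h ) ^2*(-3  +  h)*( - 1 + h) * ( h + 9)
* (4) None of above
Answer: 4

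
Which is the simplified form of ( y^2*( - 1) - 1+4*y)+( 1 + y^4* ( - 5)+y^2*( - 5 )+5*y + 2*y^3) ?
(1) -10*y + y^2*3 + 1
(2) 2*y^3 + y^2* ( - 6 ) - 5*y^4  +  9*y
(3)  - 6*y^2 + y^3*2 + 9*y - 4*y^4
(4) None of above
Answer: 2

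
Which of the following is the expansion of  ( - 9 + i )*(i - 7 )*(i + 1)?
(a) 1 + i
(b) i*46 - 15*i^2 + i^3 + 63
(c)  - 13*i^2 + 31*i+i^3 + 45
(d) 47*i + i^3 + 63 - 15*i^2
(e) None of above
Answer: d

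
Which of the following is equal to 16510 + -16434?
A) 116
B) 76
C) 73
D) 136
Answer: B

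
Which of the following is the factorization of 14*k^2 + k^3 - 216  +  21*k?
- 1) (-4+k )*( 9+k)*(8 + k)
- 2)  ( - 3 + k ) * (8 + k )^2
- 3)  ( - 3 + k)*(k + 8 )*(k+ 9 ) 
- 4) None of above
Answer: 3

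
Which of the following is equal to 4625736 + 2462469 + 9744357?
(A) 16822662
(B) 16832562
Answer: B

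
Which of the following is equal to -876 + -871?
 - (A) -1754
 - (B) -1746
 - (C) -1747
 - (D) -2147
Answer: C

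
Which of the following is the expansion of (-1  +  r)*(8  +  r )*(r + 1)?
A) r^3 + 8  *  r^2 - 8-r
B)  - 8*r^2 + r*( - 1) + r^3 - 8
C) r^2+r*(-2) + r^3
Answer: A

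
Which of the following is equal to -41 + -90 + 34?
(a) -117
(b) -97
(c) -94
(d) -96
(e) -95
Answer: b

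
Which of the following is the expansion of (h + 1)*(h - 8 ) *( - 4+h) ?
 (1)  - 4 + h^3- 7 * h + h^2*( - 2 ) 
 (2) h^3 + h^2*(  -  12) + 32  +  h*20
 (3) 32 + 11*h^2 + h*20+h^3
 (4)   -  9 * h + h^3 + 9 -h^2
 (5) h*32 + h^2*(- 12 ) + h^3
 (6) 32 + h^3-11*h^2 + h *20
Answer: 6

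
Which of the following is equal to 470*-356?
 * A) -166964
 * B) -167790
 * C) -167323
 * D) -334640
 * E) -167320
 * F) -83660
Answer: E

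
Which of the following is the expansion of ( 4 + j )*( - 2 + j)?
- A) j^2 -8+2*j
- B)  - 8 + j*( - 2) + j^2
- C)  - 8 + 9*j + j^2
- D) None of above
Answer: A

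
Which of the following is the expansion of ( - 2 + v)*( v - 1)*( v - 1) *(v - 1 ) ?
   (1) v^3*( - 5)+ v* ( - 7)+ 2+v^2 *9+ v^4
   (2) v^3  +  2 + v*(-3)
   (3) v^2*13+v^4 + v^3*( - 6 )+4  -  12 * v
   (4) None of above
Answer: 1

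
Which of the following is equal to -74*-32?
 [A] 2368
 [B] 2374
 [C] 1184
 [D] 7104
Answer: A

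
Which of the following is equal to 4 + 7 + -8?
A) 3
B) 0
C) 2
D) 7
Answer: A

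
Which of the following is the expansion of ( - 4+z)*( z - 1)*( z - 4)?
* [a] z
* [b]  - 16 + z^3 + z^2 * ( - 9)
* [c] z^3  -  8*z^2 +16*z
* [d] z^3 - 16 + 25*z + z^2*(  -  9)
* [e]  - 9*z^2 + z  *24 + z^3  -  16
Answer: e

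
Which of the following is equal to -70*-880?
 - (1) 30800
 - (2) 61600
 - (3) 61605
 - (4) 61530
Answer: 2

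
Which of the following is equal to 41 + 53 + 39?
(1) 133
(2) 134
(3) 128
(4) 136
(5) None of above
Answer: 1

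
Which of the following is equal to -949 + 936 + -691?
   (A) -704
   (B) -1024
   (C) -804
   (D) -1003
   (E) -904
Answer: A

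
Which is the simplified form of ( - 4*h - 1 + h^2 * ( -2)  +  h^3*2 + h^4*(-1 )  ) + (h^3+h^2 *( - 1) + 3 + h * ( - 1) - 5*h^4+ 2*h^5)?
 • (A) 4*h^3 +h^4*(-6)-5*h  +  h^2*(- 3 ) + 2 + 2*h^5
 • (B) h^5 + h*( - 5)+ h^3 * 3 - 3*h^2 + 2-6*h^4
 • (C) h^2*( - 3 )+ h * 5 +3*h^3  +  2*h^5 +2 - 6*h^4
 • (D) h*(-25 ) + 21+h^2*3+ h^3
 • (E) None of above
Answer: E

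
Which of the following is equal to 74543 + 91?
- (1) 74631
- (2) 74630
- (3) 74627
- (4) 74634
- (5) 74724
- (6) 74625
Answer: 4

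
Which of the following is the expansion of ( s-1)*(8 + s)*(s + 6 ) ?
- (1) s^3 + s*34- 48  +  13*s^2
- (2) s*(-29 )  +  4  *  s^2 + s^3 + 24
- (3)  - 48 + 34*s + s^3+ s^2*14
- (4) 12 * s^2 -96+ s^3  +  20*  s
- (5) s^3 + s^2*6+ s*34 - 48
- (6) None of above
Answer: 1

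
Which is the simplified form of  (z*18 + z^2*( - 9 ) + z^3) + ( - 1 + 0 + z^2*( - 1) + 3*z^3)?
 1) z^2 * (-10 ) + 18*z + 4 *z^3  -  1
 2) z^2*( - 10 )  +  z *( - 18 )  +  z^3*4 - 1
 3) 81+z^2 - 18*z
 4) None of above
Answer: 1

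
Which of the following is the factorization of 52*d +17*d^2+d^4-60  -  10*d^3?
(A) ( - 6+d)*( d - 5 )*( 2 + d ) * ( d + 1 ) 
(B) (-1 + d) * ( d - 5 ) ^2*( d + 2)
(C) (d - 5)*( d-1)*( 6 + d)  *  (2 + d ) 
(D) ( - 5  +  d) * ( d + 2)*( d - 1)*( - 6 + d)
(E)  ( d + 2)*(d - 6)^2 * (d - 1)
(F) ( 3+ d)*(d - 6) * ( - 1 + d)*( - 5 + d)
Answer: D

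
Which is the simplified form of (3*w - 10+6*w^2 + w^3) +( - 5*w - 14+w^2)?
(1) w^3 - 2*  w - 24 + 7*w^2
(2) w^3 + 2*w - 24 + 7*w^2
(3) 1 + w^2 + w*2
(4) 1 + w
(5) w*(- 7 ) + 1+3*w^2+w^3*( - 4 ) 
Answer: 1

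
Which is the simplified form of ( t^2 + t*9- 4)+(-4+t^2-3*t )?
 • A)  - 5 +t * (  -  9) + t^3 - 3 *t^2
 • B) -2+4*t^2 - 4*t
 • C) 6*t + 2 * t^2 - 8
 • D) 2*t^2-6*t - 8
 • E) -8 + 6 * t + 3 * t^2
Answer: C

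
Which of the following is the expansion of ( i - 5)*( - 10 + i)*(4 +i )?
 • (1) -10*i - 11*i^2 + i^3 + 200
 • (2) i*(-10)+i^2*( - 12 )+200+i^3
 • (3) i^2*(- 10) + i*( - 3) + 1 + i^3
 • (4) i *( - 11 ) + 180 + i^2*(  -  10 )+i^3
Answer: 1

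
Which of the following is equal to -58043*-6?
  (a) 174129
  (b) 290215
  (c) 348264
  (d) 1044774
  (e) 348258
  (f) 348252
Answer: e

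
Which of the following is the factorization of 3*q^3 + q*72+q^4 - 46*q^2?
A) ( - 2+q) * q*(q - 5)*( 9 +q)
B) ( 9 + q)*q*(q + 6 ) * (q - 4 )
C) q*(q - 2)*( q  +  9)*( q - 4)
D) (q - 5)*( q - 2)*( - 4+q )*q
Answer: C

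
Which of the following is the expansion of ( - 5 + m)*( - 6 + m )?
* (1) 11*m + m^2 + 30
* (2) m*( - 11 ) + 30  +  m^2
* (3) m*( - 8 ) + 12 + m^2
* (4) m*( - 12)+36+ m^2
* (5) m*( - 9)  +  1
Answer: 2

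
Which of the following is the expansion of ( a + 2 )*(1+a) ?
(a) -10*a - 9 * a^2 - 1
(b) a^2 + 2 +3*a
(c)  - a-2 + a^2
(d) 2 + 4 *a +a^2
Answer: b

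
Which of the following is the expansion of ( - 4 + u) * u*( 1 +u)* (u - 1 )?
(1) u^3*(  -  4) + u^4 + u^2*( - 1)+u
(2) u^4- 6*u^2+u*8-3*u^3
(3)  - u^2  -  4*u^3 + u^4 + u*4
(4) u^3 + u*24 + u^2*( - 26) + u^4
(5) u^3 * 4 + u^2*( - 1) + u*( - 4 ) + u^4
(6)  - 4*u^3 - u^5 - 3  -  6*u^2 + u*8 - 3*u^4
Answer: 3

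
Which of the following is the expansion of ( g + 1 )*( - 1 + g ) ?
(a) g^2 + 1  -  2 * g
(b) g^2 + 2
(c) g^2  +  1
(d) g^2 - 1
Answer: d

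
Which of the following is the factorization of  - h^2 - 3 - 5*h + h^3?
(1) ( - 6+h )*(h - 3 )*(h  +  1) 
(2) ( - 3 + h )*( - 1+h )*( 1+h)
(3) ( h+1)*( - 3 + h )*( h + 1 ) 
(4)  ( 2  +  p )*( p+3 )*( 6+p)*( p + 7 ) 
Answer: 3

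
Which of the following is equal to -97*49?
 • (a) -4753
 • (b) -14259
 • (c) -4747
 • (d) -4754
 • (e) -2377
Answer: a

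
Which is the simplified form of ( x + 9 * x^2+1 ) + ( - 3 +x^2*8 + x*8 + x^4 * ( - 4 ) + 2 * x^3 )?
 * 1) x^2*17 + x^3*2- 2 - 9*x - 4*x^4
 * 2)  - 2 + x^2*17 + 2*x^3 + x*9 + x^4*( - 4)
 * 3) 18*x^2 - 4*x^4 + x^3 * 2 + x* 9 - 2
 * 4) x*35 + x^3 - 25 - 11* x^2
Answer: 2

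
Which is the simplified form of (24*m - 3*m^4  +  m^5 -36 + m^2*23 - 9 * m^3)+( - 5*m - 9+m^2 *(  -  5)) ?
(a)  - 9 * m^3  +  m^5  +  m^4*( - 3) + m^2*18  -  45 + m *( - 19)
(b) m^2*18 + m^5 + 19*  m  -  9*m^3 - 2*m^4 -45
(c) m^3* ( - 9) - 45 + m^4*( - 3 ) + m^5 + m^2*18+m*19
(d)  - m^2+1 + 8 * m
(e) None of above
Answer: c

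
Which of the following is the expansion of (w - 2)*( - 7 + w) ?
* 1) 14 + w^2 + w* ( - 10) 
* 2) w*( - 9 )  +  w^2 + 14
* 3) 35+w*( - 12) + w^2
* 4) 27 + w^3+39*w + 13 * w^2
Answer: 2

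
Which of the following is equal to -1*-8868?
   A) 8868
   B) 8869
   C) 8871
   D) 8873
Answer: A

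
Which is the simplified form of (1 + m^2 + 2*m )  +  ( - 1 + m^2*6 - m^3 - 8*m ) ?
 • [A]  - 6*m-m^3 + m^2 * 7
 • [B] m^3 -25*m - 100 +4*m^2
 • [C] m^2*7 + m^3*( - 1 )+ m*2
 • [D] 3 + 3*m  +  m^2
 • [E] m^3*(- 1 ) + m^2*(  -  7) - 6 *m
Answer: A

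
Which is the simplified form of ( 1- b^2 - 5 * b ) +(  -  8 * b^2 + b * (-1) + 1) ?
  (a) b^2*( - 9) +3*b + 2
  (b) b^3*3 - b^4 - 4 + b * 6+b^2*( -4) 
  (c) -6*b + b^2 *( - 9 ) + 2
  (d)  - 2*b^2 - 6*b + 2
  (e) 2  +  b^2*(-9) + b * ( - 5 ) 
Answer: c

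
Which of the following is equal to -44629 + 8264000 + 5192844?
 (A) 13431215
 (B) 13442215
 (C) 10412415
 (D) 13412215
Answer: D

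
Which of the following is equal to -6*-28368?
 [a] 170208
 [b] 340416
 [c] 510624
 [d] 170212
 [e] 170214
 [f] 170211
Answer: a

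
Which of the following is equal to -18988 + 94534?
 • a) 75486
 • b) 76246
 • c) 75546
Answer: c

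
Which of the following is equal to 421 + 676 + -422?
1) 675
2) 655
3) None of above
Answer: 1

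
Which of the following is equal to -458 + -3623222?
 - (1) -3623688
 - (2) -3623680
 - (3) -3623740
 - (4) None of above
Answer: 2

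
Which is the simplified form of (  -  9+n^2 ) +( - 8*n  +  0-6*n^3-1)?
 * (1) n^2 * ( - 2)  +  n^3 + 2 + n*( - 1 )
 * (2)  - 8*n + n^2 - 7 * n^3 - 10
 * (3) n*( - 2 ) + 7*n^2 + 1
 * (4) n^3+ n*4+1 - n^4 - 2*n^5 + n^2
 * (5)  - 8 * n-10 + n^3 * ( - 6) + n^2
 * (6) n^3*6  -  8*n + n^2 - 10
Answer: 5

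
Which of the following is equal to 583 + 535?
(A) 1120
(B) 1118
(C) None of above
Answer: B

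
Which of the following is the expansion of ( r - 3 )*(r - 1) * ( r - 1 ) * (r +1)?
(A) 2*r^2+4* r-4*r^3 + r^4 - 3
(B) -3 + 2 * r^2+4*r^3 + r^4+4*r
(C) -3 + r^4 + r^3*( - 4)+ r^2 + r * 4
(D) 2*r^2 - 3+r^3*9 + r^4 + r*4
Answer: A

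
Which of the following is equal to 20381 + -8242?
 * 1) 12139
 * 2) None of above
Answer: 1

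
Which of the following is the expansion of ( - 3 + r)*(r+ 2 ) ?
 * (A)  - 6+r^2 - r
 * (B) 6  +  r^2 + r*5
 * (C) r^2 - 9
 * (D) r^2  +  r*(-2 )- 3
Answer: A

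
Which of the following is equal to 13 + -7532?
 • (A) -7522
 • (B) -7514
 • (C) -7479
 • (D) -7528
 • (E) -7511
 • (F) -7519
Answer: F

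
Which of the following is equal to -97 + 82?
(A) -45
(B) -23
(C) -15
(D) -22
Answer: C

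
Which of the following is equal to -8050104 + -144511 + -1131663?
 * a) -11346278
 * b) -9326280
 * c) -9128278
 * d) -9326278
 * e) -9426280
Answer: d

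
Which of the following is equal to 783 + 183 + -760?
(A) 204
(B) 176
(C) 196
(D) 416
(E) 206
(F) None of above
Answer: E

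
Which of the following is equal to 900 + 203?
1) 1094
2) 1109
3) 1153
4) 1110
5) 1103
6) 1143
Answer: 5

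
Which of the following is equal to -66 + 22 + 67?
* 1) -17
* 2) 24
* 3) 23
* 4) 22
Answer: 3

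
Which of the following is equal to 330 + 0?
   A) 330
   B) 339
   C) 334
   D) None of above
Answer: A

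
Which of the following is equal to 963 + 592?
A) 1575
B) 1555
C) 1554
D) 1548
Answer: B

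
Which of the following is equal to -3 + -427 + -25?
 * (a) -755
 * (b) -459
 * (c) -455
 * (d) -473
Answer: c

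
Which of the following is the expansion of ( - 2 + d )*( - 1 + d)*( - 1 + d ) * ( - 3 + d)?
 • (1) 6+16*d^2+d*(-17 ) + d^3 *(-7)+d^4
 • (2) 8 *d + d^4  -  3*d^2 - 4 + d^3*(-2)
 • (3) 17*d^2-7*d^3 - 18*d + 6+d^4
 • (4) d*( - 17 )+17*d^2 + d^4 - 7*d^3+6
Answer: 4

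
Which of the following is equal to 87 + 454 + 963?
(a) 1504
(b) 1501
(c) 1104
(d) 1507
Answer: a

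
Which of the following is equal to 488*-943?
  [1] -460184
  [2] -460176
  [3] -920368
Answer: 1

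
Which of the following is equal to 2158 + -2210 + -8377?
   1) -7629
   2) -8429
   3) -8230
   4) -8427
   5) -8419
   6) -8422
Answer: 2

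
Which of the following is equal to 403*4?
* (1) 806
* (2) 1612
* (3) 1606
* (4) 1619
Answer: 2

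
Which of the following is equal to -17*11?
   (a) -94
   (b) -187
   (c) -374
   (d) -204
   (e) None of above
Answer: b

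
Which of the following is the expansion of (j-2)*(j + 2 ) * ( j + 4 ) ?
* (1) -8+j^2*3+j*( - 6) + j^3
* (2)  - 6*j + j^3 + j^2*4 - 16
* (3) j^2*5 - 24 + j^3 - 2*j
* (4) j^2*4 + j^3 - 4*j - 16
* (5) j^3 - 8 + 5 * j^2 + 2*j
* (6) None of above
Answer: 4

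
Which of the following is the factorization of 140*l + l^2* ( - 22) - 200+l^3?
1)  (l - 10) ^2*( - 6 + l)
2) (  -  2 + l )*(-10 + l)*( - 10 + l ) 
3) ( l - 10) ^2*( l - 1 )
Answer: 2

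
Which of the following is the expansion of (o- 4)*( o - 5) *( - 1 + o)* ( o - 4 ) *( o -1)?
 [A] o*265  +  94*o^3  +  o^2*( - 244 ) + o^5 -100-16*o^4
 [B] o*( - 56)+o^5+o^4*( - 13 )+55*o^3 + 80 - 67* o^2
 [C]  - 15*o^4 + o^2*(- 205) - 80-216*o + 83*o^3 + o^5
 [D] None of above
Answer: D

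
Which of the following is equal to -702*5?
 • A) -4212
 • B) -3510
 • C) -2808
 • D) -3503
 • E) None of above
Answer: B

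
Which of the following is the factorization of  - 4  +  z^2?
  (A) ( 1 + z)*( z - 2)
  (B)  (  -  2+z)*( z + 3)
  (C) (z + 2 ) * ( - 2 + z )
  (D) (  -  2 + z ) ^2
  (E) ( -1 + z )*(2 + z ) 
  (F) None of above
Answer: C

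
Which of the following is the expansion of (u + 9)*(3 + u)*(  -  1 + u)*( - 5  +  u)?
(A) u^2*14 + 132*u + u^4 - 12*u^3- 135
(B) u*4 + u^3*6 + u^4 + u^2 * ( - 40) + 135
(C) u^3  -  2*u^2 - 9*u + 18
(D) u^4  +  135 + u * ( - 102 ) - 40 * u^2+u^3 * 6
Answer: D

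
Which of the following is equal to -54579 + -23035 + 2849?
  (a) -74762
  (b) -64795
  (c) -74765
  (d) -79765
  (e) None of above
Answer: c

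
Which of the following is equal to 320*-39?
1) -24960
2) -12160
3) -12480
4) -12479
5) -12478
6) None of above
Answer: 3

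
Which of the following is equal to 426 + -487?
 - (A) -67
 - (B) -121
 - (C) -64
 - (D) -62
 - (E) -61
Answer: E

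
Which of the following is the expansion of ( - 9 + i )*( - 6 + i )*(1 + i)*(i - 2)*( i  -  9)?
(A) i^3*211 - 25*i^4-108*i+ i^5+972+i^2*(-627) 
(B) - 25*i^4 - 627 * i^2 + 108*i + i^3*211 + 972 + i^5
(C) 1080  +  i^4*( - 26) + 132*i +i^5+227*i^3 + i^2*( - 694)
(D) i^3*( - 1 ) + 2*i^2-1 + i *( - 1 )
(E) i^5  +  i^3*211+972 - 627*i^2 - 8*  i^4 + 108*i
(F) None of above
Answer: B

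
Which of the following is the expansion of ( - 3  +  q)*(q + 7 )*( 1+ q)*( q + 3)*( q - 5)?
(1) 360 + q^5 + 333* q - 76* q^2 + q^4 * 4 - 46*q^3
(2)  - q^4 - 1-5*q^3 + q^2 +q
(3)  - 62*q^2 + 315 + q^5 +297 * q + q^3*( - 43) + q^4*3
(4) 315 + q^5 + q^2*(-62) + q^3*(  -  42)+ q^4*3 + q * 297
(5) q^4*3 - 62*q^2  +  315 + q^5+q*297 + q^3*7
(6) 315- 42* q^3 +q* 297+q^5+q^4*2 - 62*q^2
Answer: 4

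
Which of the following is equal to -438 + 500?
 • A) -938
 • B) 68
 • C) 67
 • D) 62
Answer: D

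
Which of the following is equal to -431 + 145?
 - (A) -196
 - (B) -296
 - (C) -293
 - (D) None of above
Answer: D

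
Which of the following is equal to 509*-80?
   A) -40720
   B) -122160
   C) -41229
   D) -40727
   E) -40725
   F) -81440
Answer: A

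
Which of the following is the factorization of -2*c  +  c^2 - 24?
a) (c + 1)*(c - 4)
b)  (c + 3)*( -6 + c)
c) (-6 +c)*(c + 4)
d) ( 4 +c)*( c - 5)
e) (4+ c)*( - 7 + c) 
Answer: c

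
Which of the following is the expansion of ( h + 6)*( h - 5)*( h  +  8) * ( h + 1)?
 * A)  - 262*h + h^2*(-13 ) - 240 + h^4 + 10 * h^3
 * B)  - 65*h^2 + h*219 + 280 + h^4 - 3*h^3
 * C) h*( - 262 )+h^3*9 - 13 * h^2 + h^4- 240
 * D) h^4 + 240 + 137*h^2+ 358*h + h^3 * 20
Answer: A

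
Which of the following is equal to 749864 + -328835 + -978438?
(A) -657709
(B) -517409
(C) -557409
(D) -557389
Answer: C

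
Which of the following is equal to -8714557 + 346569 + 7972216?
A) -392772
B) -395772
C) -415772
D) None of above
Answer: B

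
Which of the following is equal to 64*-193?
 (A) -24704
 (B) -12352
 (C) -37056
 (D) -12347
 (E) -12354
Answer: B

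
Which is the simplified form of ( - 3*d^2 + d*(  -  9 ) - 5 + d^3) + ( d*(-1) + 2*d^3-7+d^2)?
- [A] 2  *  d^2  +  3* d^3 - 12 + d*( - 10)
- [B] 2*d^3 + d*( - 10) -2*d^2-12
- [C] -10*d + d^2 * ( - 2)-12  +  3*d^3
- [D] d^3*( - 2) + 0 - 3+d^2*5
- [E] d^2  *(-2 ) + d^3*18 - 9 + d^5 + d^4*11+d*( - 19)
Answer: C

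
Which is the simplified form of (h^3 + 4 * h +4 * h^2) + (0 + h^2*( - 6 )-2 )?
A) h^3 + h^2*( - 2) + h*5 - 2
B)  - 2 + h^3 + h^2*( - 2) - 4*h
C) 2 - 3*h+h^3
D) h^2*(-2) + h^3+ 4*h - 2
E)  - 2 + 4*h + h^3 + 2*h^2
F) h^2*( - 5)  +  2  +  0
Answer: D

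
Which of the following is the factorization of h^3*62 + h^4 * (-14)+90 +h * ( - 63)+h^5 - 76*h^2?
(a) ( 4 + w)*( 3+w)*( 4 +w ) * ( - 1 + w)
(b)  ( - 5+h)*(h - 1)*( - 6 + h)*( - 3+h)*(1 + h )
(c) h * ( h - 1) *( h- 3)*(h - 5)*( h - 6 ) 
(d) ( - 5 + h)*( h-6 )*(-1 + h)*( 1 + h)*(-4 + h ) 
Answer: b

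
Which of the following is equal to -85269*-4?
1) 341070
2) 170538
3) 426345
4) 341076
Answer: 4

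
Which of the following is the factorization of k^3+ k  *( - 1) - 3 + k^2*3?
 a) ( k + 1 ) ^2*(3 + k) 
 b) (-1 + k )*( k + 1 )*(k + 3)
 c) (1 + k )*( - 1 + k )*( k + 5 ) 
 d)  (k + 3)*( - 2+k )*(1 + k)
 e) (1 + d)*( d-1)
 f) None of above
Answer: b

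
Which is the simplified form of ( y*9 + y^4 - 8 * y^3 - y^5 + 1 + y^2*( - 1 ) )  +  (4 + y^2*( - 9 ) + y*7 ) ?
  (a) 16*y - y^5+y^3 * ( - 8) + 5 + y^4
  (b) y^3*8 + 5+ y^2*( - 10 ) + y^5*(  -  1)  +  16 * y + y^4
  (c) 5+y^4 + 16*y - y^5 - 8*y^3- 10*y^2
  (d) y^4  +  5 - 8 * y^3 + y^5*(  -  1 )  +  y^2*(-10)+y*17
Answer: c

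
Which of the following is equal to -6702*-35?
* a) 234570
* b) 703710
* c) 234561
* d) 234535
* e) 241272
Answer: a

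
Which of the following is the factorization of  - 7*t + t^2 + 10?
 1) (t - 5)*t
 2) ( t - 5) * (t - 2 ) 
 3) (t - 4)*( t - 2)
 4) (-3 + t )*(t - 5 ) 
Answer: 2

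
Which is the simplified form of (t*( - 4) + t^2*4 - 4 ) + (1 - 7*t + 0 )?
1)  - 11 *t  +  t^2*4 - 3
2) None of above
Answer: 1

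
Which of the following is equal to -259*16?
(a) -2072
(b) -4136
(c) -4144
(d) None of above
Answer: c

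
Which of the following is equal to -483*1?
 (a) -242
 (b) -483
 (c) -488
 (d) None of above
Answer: b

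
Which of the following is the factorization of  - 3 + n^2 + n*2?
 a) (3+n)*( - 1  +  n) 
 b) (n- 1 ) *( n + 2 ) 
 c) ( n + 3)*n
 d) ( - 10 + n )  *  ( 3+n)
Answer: a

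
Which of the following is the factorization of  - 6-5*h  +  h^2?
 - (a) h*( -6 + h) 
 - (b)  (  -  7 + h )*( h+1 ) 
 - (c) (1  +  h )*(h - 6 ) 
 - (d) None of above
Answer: c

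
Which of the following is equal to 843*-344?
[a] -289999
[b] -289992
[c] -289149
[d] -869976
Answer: b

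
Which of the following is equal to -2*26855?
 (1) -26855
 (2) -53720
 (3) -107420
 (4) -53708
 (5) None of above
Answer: 5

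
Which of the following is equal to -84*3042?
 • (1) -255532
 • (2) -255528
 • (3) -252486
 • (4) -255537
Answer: 2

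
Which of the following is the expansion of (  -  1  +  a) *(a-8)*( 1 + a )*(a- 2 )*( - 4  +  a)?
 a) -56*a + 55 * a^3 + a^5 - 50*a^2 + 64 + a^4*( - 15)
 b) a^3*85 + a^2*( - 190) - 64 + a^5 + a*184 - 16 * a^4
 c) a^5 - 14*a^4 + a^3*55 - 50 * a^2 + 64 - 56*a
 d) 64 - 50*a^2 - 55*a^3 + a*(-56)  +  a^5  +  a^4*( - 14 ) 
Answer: c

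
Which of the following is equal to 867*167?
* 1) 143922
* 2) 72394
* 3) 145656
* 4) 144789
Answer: 4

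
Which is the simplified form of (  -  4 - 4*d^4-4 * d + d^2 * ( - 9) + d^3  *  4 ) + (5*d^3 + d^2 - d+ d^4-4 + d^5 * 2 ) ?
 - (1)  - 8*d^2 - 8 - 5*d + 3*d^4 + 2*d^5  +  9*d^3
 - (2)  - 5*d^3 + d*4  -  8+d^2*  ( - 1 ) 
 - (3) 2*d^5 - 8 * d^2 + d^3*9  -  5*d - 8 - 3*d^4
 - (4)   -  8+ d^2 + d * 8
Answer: 3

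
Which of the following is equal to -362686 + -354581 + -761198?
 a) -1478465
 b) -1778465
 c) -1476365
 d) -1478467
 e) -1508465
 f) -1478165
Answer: a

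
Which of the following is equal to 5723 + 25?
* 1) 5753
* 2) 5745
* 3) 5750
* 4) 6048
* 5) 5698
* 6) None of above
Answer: 6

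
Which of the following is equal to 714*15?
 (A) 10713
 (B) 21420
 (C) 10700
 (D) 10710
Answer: D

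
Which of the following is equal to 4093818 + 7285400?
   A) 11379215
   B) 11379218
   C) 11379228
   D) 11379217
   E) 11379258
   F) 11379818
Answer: B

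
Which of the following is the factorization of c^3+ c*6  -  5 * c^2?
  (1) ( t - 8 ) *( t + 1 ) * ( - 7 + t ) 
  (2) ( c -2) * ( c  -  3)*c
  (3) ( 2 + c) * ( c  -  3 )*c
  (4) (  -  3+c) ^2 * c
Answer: 2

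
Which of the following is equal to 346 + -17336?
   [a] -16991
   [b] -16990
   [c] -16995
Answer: b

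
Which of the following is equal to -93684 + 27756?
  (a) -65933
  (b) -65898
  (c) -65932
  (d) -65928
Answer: d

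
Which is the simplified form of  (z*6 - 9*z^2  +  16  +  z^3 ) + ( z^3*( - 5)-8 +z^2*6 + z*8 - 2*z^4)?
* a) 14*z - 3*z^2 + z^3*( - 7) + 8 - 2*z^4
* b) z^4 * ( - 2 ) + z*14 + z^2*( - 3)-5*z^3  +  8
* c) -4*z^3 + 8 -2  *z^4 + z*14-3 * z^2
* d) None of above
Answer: c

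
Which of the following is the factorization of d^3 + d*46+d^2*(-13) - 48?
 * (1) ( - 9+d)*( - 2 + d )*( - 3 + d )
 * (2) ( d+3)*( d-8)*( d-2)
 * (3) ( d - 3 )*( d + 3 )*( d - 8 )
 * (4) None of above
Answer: 4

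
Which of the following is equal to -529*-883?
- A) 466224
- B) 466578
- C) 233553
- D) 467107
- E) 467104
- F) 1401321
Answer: D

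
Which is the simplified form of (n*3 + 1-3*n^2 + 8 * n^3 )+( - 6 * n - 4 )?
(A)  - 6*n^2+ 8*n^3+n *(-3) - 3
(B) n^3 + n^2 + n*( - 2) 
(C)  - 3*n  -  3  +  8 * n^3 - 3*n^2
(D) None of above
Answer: C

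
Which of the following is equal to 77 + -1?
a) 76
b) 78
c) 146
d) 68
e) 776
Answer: a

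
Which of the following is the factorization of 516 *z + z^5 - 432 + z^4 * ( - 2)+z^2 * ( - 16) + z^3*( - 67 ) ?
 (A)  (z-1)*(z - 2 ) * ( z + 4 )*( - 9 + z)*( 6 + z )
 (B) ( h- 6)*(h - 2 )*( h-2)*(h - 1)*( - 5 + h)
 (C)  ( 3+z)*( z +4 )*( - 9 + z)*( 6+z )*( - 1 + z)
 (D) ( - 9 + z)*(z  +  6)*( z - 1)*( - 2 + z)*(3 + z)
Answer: A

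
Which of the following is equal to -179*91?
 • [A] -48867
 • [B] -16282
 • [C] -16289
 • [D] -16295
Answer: C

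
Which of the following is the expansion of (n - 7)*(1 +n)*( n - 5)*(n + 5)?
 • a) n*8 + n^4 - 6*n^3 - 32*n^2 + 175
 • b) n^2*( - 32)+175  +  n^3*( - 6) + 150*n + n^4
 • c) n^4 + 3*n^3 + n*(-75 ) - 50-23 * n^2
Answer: b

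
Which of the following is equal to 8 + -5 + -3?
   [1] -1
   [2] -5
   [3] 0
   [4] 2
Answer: 3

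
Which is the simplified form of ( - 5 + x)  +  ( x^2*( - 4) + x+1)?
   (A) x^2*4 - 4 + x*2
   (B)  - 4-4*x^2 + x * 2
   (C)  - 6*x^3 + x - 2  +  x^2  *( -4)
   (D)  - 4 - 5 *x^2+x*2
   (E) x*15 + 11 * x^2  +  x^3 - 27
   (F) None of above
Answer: B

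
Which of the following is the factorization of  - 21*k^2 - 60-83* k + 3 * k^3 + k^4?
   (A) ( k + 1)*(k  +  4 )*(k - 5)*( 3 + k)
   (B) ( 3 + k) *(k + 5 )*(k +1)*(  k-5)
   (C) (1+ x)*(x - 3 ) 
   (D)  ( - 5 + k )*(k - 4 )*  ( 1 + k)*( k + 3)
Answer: A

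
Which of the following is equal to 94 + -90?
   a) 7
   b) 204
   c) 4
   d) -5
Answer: c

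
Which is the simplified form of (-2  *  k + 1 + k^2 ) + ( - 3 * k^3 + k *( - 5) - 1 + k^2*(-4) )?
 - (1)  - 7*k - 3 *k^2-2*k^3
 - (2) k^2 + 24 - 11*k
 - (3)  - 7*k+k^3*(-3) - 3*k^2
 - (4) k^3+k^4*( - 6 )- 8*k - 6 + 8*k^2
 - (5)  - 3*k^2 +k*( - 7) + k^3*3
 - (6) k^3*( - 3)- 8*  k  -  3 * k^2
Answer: 3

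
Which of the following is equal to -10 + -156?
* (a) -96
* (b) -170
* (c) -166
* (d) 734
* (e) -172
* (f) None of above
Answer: c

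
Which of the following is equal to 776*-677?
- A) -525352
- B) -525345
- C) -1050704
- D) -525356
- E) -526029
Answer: A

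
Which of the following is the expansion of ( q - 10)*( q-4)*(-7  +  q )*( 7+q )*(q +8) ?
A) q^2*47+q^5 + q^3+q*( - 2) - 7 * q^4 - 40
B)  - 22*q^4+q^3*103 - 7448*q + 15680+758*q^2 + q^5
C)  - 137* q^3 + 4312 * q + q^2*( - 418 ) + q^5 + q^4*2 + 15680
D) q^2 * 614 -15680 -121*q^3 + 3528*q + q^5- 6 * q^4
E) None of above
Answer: D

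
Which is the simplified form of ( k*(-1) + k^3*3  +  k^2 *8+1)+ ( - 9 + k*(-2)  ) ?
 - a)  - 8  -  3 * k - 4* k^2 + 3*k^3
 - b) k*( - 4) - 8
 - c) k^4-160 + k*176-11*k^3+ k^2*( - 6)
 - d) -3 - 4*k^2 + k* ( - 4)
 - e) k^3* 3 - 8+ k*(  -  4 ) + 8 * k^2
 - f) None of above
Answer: f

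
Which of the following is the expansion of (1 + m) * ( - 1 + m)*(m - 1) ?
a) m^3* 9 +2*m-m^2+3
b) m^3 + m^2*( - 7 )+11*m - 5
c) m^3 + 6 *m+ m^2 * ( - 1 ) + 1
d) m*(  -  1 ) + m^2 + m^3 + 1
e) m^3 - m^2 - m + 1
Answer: e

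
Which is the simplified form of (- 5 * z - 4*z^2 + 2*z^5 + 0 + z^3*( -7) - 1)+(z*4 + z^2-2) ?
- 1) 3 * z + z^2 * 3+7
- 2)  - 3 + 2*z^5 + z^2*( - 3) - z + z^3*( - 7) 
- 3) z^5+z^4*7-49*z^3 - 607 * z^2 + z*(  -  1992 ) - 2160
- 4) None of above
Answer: 2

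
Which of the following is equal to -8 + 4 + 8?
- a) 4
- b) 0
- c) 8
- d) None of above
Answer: a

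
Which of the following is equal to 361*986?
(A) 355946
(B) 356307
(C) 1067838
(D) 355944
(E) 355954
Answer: A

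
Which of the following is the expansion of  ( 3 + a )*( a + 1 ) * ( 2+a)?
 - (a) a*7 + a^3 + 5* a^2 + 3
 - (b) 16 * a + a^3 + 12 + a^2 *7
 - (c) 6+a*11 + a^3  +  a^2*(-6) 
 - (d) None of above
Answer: d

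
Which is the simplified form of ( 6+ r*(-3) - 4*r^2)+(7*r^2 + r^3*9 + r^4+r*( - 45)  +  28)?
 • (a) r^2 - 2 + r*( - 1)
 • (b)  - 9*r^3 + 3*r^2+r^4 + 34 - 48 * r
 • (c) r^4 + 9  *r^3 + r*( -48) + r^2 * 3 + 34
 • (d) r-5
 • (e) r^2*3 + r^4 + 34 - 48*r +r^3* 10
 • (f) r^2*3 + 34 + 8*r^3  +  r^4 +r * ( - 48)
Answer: c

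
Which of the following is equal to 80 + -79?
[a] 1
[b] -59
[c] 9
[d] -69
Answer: a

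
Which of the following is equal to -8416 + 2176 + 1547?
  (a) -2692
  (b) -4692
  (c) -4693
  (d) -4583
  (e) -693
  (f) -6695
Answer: c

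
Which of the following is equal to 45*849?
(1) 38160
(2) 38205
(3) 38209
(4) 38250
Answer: 2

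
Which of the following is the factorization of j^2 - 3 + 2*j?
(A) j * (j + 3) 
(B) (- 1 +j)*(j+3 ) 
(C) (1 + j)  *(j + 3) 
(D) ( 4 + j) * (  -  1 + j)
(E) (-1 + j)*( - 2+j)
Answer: B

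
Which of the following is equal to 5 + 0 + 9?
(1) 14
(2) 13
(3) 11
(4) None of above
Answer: 1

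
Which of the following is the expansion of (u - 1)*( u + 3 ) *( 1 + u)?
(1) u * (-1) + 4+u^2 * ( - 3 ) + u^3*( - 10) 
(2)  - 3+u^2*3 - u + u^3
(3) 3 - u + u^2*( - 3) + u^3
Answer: 2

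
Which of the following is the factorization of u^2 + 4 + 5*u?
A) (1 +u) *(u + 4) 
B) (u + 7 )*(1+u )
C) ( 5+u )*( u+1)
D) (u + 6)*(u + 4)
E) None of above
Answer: A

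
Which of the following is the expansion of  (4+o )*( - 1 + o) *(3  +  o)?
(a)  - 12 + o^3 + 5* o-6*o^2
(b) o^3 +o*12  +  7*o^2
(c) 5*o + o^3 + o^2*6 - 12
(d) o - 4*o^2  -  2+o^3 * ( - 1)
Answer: c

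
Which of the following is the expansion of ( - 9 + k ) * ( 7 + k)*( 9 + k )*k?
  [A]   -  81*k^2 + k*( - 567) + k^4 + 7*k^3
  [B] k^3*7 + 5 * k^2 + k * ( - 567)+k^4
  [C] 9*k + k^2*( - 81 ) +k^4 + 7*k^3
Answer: A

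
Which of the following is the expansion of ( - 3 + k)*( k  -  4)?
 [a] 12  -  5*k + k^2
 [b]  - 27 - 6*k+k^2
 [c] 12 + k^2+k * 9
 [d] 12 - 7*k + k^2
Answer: d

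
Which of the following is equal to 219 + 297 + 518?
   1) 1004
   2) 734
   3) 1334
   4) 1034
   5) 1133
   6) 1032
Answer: 4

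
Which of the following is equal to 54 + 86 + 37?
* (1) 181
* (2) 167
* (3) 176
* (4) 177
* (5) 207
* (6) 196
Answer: 4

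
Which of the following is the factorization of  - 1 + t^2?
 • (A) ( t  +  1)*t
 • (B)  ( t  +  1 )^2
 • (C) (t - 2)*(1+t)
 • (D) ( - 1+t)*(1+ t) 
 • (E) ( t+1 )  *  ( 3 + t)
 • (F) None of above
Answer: D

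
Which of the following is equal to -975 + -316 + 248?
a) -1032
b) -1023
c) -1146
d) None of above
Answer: d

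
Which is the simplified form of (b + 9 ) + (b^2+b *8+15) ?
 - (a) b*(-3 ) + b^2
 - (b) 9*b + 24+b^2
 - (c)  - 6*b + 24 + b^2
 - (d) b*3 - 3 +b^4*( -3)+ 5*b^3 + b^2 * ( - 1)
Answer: b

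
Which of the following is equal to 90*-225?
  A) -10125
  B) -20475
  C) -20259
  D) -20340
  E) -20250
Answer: E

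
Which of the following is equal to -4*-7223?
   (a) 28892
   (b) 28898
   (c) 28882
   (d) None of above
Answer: a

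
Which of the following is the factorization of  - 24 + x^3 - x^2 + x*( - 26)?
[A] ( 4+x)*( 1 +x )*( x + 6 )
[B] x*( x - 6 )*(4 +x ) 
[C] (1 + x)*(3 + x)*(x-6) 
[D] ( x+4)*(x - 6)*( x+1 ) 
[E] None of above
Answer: D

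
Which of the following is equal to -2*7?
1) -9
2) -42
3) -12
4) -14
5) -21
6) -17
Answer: 4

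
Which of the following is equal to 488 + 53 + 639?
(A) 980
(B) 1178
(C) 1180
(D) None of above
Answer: C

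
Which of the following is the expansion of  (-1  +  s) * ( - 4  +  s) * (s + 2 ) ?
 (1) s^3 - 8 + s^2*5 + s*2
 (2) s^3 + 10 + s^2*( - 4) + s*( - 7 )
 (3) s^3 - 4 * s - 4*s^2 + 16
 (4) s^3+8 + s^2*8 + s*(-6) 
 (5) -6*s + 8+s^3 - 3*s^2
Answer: 5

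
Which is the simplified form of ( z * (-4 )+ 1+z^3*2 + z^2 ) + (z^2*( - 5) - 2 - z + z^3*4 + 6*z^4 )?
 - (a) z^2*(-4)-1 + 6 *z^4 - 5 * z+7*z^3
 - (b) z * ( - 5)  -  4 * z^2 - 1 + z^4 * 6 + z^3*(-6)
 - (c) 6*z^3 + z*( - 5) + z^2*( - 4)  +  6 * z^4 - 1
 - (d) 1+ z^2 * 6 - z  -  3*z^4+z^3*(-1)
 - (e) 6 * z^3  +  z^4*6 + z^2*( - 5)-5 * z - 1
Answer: c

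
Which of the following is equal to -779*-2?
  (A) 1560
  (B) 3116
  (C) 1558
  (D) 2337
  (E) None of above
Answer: C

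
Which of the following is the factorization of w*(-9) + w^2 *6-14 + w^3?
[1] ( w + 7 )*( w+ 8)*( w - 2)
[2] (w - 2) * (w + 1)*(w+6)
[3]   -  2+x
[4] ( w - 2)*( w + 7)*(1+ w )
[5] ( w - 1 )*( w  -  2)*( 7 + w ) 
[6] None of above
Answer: 4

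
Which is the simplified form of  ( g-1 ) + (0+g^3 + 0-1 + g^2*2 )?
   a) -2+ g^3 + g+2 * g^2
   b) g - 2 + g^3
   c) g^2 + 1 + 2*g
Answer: a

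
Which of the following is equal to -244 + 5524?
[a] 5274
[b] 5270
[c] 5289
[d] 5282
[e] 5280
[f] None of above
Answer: e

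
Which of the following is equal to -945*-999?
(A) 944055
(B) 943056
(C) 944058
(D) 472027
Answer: A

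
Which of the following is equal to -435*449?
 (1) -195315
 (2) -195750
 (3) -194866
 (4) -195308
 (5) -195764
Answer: 1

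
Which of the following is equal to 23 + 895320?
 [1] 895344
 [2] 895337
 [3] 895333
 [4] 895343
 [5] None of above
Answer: 4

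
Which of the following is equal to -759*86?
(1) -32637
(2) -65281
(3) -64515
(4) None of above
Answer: 4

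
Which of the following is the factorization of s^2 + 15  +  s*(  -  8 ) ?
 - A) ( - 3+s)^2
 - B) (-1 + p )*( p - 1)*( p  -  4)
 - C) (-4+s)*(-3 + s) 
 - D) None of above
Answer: D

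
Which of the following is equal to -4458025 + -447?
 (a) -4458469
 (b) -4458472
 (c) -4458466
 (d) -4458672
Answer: b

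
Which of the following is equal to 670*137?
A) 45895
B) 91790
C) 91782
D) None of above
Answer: B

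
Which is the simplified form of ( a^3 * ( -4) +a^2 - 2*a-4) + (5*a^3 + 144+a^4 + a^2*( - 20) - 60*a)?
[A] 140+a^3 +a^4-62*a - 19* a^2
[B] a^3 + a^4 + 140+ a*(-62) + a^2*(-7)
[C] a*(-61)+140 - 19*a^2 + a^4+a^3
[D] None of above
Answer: A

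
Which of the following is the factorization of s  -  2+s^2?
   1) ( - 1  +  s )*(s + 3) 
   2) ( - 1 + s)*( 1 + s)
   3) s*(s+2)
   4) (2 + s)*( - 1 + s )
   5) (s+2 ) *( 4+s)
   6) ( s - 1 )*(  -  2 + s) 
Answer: 4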